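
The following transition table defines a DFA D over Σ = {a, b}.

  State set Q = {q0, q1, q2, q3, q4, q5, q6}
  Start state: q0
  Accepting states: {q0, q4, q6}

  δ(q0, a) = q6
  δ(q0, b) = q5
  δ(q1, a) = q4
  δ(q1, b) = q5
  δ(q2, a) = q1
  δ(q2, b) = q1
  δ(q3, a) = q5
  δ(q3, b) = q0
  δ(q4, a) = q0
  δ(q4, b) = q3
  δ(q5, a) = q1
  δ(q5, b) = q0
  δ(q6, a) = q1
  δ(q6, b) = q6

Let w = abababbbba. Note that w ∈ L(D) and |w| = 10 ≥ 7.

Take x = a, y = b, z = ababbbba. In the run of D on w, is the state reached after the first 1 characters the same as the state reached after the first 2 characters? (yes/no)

Run of D on the first 2 characters of w = a b:
  step 0: q0  (start)
  step 1: q6  (read a: q0→q6)
  step 2: q6  (read b: q6→q6)

After x (step 1): q6. After xy (step 2): q6.
They match, so y = b drives D around a cycle from q6 back to itself; pumping y any number of times keeps D in q6 before reading z, and xyⁱz ∈ L(D) for every i ≥ 0.

yes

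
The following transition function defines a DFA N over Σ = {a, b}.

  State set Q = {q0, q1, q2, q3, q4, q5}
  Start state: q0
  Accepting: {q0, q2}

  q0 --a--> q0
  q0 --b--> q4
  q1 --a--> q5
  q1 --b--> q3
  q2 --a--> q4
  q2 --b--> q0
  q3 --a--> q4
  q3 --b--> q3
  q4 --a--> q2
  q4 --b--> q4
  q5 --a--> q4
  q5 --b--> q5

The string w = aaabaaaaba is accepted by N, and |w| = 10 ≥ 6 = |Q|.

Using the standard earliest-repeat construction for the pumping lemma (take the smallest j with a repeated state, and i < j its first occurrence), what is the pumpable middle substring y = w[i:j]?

Run of N on w = a a a b a a a a b a:
  step 0: q0  (start)
  step 1: q0  (read a: q0→q0)   ← first repeat (q0 seen earlier)
  step 2: q0  (read a: q0→q0)
  step 3: q0  (read a: q0→q0)
  step 4: q4  (read b: q0→q4)
  step 5: q2  (read a: q4→q2)
  step 6: q4  (read a: q2→q4)
  step 7: q2  (read a: q4→q2)
  step 8: q4  (read a: q2→q4)
  step 9: q4  (read b: q4→q4)
  step 10: q2  (read a: q4→q2)

So i = 0, j = 1, giving x = w[0:0] = ε, y = w[0:1] = a, z = w[1:10] = aabaaaaba.
Check: |xy| = 1 ≤ 6 and |y| = 1 ≥ 1. Reading y takes N from q0 back to q0, so every xyⁱz is accepted.
The DFA has 6 states, so the proof of the pumping lemma guarantees a repeated state among the first 6+1 visited; the segment between the two visits is the pumpable y.

a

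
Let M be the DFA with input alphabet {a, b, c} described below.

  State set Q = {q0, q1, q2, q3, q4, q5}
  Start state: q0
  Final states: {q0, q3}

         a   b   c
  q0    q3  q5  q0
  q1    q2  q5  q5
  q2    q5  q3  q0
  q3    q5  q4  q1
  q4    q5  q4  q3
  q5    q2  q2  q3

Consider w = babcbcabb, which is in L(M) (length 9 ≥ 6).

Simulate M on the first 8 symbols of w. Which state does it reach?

q2

Run of M on the first 8 characters of w = b a b c b c a b:
  step 0: q0  (start)
  step 1: q5  (read b: q0→q5)
  step 2: q2  (read a: q5→q2)
  step 3: q3  (read b: q2→q3)
  step 4: q1  (read c: q3→q1)
  step 5: q5  (read b: q1→q5)
  step 6: q3  (read c: q5→q3)
  step 7: q5  (read a: q3→q5)
  step 8: q2  (read b: q5→q2)

After reading 8 characters, M is in state q2.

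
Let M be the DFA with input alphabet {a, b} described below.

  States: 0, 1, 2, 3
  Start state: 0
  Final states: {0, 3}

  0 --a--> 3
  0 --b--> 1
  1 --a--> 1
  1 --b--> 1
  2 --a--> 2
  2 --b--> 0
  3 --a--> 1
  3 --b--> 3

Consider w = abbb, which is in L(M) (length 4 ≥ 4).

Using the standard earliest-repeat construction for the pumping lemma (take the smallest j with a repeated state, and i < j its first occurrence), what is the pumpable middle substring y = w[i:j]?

b

State sequence: 0 -a-> 3 -b-> 3 -b-> 3 -b-> 3
First repeat at step 2: 3 was already visited.

So i = 1, j = 2, giving x = w[0:1] = a, y = w[1:2] = b, z = w[2:4] = bb.
Check: |xy| = 2 ≤ 4 and |y| = 1 ≥ 1. Reading y takes M from 3 back to 3, so every xyⁱz is accepted.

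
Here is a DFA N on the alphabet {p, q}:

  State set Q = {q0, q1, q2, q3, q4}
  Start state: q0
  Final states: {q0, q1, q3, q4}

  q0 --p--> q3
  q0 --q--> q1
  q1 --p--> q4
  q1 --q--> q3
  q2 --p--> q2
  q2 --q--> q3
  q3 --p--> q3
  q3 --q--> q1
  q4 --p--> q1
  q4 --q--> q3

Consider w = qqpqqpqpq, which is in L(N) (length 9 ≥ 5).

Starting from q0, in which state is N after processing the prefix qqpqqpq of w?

Run of N on the first 7 characters of w = q q p q q p q:
  step 0: q0  (start)
  step 1: q1  (read q: q0→q1)
  step 2: q3  (read q: q1→q3)
  step 3: q3  (read p: q3→q3)
  step 4: q1  (read q: q3→q1)
  step 5: q3  (read q: q1→q3)
  step 6: q3  (read p: q3→q3)
  step 7: q1  (read q: q3→q1)

After reading 7 characters, N is in state q1.
(This kind of state-tracing is the core of the pumping-lemma construction: with 5 states, pigeonhole forces a repeat within the first 5 steps.)

q1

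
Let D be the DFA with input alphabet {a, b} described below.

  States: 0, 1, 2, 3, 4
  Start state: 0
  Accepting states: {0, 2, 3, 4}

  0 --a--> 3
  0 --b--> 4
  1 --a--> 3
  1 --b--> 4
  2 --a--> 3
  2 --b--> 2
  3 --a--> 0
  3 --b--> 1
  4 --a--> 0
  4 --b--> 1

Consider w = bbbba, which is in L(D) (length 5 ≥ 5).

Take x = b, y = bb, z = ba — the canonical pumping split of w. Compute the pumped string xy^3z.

bbbbbbbba

xy^3z = b·bb·bb·bb·ba = bbbbbbbba.
Reading y = bb takes D from 4 back to 4, so after x·y·y·y the machine is still in 4, and z then leads to the accepting state 3. Hence bbbbbbbba ∈ L(D).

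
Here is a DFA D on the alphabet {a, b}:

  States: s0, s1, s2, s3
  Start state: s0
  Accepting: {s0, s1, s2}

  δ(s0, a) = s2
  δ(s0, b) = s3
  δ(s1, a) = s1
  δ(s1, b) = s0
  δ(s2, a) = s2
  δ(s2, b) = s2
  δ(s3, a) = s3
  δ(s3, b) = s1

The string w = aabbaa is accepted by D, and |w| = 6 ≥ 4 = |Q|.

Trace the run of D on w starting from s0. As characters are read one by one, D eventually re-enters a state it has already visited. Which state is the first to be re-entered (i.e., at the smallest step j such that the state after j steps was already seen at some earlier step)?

State sequence: s0 -a-> s2 -a-> s2 -b-> s2 -b-> s2 -a-> s2 -a-> s2
First repeat at step 2: s2 was already visited.

The earliest repeat is at step j = 2: D is in s2, which it already visited at step i = 1.

s2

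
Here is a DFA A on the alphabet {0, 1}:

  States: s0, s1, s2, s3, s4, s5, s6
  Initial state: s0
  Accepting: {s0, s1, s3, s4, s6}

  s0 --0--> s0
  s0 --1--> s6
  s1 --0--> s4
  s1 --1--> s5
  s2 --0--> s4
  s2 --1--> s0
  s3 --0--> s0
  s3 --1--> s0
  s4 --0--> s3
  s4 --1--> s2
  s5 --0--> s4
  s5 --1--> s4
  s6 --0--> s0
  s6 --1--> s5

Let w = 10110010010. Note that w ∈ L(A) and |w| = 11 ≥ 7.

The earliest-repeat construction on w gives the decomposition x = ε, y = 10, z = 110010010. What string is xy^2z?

1010110010010

xy^2z = ε·10·10·110010010 = 1010110010010.
Reading y = 10 takes A from s0 back to s0, so after x·y·y the machine is still in s0, and z then leads to the accepting state s0. Hence 1010110010010 ∈ L(A).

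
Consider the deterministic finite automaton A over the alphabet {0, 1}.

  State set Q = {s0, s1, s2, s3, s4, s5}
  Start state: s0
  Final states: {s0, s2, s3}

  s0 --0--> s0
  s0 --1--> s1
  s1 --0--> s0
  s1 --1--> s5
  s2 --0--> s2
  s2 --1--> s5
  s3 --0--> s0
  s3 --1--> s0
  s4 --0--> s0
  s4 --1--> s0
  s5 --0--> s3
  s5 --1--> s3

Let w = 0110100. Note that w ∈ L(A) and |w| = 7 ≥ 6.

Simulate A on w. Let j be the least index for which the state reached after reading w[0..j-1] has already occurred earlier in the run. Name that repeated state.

State sequence: s0 -0-> s0 -1-> s1 -1-> s5 -0-> s3 -1-> s0 -0-> s0 -0-> s0
First repeat at step 1: s0 was already visited.

The earliest repeat is at step j = 1: A is in s0, which it already visited at step i = 0.

s0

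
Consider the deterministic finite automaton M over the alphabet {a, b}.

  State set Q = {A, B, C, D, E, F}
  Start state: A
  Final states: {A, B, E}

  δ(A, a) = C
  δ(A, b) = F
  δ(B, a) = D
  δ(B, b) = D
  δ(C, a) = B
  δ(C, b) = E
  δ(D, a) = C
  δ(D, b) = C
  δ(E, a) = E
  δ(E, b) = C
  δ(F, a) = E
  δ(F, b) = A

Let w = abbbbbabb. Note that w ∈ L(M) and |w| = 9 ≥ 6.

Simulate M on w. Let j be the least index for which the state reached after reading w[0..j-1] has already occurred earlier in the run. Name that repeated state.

C

Run of M on w = a b b b b b a b b:
  step 0: A  (start)
  step 1: C  (read a: A→C)
  step 2: E  (read b: C→E)
  step 3: C  (read b: E→C)   ← first repeat (C seen earlier)
  step 4: E  (read b: C→E)
  step 5: C  (read b: E→C)
  step 6: E  (read b: C→E)
  step 7: E  (read a: E→E)
  step 8: C  (read b: E→C)
  step 9: E  (read b: C→E)

The earliest repeat is at step j = 3: M is in C, which it already visited at step i = 1.
The DFA has 6 states, so the proof of the pumping lemma guarantees a repeated state among the first 6+1 visited; the segment between the two visits is the pumpable y.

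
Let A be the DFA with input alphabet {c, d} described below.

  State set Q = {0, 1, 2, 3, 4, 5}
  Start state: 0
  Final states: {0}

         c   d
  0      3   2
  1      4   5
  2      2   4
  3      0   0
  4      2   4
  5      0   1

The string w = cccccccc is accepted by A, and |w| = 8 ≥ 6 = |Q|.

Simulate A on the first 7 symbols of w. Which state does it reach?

Run of A on the first 7 characters of w = c c c c c c c:
  step 0: 0  (start)
  step 1: 3  (read c: 0→3)
  step 2: 0  (read c: 3→0)
  step 3: 3  (read c: 0→3)
  step 4: 0  (read c: 3→0)
  step 5: 3  (read c: 0→3)
  step 6: 0  (read c: 3→0)
  step 7: 3  (read c: 0→3)

After reading 7 characters, A is in state 3.
(This kind of state-tracing is the core of the pumping-lemma construction: with 6 states, pigeonhole forces a repeat within the first 6 steps.)

3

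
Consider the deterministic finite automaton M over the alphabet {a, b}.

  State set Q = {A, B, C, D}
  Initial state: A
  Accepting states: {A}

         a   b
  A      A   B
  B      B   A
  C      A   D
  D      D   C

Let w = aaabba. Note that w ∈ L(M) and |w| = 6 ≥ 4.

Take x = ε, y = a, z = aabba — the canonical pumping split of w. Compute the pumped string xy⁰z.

xy⁰z = xz = ε·aabba = aabba.
Reading y = a takes M from A back to A, so after x the machine is still in A, and z then leads to the accepting state A. Hence aabba ∈ L(M).

aabba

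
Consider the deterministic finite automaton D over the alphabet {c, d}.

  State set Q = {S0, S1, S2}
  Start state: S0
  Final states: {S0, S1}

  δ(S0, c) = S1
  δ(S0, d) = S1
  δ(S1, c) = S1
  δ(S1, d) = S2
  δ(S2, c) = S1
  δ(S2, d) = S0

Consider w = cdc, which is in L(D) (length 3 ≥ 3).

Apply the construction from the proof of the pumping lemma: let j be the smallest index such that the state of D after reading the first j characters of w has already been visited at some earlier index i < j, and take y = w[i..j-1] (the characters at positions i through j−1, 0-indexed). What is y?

State sequence: S0 -c-> S1 -d-> S2 -c-> S1
First repeat at step 3: S1 was already visited.

So i = 1, j = 3, giving x = w[0:1] = c, y = w[1:3] = dc, z = w[3:3] = ε.
Check: |xy| = 3 ≤ 3 and |y| = 2 ≥ 1. Reading y takes D from S1 back to S1, so every xyⁱz is accepted.

dc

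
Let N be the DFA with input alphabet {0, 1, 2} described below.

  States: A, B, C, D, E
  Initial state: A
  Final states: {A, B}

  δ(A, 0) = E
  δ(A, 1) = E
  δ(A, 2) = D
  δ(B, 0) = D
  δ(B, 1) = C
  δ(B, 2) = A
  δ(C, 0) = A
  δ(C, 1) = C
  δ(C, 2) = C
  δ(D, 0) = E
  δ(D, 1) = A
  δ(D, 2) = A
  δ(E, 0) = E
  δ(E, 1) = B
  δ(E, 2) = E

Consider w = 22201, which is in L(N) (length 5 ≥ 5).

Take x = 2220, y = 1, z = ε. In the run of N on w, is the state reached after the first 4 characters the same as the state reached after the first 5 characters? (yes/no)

Run of N on the first 5 characters of w = 2 2 2 0 1:
  step 0: A  (start)
  step 1: D  (read 2: A→D)
  step 2: A  (read 2: D→A)
  step 3: D  (read 2: A→D)
  step 4: E  (read 0: D→E)
  step 5: B  (read 1: E→B)

After x (step 4): E. After xy (step 5): B.
They differ (E ≠ B), so y is not a cycle from the state after x; this split is not the one the pumping-lemma construction produces, and pumping y need not keep the string in L(N).

no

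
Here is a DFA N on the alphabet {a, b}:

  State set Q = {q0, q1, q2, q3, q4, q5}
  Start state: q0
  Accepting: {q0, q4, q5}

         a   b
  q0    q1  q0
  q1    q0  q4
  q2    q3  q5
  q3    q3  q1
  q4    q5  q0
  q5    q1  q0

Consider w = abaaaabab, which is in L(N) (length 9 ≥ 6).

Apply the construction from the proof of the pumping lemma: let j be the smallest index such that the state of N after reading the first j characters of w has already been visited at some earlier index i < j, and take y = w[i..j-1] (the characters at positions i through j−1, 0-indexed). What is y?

baa

State sequence: q0 -a-> q1 -b-> q4 -a-> q5 -a-> q1 -a-> q0 -a-> q1 -b-> q4 -a-> q5 -b-> q0
First repeat at step 4: q1 was already visited.

So i = 1, j = 4, giving x = w[0:1] = a, y = w[1:4] = baa, z = w[4:9] = aabab.
Check: |xy| = 4 ≤ 6 and |y| = 3 ≥ 1. Reading y takes N from q1 back to q1, so every xyⁱz is accepted.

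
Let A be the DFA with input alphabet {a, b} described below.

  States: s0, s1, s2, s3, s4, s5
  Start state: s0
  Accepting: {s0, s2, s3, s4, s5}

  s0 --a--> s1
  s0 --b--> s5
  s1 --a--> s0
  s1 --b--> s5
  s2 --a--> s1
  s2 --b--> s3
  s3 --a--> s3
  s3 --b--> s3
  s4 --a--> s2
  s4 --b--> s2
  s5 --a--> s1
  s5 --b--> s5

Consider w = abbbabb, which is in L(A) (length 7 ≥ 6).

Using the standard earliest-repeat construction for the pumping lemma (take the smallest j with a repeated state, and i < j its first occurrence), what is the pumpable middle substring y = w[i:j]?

Run of A on w = a b b b a b b:
  step 0: s0  (start)
  step 1: s1  (read a: s0→s1)
  step 2: s5  (read b: s1→s5)
  step 3: s5  (read b: s5→s5)   ← first repeat (s5 seen earlier)
  step 4: s5  (read b: s5→s5)
  step 5: s1  (read a: s5→s1)
  step 6: s5  (read b: s1→s5)
  step 7: s5  (read b: s5→s5)

So i = 2, j = 3, giving x = w[0:2] = ab, y = w[2:3] = b, z = w[3:7] = babb.
Check: |xy| = 3 ≤ 6 and |y| = 1 ≥ 1. Reading y takes A from s5 back to s5, so every xyⁱz is accepted.
Pumping length from the standard proof: p = 6 (the number of states). The repeated state found above gives |xy| = j ≤ 6 and |y| = j − i ≥ 1.

b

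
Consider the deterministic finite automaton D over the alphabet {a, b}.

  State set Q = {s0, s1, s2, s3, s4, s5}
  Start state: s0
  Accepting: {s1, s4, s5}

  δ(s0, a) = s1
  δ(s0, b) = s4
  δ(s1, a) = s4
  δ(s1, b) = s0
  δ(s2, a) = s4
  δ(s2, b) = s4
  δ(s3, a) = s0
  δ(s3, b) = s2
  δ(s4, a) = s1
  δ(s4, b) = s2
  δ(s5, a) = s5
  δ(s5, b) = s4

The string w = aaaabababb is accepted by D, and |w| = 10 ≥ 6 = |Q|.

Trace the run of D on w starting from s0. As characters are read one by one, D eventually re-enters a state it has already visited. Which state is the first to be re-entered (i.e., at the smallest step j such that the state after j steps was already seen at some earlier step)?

s1

State sequence: s0 -a-> s1 -a-> s4 -a-> s1 -a-> s4 -b-> s2 -a-> s4 -b-> s2 -a-> s4 -b-> s2 -b-> s4
First repeat at step 3: s1 was already visited.

The earliest repeat is at step j = 3: D is in s1, which it already visited at step i = 1.
The DFA has 6 states, so the proof of the pumping lemma guarantees a repeated state among the first 6+1 visited; the segment between the two visits is the pumpable y.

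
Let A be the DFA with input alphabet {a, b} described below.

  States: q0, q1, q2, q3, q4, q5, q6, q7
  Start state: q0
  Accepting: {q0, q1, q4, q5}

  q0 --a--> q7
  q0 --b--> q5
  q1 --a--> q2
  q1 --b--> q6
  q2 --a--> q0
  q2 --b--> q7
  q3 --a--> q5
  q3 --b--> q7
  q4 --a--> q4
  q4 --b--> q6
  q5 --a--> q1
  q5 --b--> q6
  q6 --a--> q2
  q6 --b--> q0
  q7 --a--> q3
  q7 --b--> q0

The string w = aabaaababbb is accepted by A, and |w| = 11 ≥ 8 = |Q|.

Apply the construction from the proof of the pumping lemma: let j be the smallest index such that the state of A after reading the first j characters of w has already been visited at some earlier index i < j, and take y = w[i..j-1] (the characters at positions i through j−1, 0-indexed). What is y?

ab

Run of A on w = a a b a a a b a b b b:
  step 0: q0  (start)
  step 1: q7  (read a: q0→q7)
  step 2: q3  (read a: q7→q3)
  step 3: q7  (read b: q3→q7)   ← first repeat (q7 seen earlier)
  step 4: q3  (read a: q7→q3)
  step 5: q5  (read a: q3→q5)
  step 6: q1  (read a: q5→q1)
  step 7: q6  (read b: q1→q6)
  step 8: q2  (read a: q6→q2)
  step 9: q7  (read b: q2→q7)
  step 10: q0  (read b: q7→q0)
  step 11: q5  (read b: q0→q5)

So i = 1, j = 3, giving x = w[0:1] = a, y = w[1:3] = ab, z = w[3:11] = aaababbb.
Check: |xy| = 3 ≤ 8 and |y| = 2 ≥ 1. Reading y takes A from q7 back to q7, so every xyⁱz is accepted.
With |Q| = 8, pigeonhole forces a state repeat no later than step 8; the substring read between the first and second visits to that state can be pumped.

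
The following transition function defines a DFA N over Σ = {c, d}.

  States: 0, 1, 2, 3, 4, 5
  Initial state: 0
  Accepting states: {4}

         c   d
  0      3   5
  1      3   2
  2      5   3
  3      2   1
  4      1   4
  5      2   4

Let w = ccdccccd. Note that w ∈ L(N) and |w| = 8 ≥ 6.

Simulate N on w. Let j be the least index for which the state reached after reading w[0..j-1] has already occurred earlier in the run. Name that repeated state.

State sequence: 0 -c-> 3 -c-> 2 -d-> 3 -c-> 2 -c-> 5 -c-> 2 -c-> 5 -d-> 4
First repeat at step 3: 3 was already visited.

The earliest repeat is at step j = 3: N is in 3, which it already visited at step i = 1.
The DFA has 6 states, so the proof of the pumping lemma guarantees a repeated state among the first 6+1 visited; the segment between the two visits is the pumpable y.

3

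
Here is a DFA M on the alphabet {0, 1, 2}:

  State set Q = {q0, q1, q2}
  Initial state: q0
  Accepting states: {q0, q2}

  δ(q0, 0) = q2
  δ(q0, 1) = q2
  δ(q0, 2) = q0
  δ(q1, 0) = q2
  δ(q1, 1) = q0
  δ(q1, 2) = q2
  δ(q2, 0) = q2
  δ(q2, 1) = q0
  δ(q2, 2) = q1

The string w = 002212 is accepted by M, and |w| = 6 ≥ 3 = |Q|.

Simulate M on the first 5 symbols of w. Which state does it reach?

Run of M on the first 5 characters of w = 0 0 2 2 1:
  step 0: q0  (start)
  step 1: q2  (read 0: q0→q2)
  step 2: q2  (read 0: q2→q2)
  step 3: q1  (read 2: q2→q1)
  step 4: q2  (read 2: q1→q2)
  step 5: q0  (read 1: q2→q0)

After reading 5 characters, M is in state q0.

q0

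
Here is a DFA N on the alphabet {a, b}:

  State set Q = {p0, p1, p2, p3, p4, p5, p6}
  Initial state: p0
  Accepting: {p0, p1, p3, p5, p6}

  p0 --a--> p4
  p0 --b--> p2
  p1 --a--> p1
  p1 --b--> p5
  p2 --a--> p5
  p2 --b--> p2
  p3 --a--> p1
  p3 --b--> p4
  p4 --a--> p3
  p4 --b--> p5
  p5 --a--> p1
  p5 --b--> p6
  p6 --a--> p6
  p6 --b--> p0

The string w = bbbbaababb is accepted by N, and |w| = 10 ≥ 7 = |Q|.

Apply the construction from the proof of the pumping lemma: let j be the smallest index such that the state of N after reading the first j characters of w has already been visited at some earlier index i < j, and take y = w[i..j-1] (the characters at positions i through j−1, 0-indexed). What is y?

State sequence: p0 -b-> p2 -b-> p2 -b-> p2 -b-> p2 -a-> p5 -a-> p1 -b-> p5 -a-> p1 -b-> p5 -b-> p6
First repeat at step 2: p2 was already visited.

So i = 1, j = 2, giving x = w[0:1] = b, y = w[1:2] = b, z = w[2:10] = bbaababb.
Check: |xy| = 2 ≤ 7 and |y| = 1 ≥ 1. Reading y takes N from p2 back to p2, so every xyⁱz is accepted.
With |Q| = 7, pigeonhole forces a state repeat no later than step 7; the substring read between the first and second visits to that state can be pumped.

b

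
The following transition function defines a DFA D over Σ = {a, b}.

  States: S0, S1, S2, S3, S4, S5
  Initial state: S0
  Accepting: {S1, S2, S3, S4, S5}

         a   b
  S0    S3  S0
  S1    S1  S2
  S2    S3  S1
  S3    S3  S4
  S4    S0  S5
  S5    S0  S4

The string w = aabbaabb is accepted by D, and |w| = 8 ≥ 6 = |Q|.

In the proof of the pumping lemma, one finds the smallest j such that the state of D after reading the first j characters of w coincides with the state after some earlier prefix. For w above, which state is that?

S3

State sequence: S0 -a-> S3 -a-> S3 -b-> S4 -b-> S5 -a-> S0 -a-> S3 -b-> S4 -b-> S5
First repeat at step 2: S3 was already visited.

The earliest repeat is at step j = 2: D is in S3, which it already visited at step i = 1.
Pumping length from the standard proof: p = 6 (the number of states). The repeated state found above gives |xy| = j ≤ 6 and |y| = j − i ≥ 1.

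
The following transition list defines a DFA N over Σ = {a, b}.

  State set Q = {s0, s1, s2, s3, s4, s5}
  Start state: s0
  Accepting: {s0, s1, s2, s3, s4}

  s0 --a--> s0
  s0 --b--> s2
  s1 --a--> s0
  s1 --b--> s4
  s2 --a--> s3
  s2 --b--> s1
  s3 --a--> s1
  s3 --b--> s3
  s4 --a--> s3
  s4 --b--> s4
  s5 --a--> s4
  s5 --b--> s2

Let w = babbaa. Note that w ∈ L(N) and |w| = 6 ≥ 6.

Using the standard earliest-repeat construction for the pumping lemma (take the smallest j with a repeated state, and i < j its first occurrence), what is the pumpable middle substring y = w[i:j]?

b

State sequence: s0 -b-> s2 -a-> s3 -b-> s3 -b-> s3 -a-> s1 -a-> s0
First repeat at step 3: s3 was already visited.

So i = 2, j = 3, giving x = w[0:2] = ba, y = w[2:3] = b, z = w[3:6] = baa.
Check: |xy| = 3 ≤ 6 and |y| = 1 ≥ 1. Reading y takes N from s3 back to s3, so every xyⁱz is accepted.
Since N has 6 states, any run of length ≥ 6 visits 6+1 states, so by pigeonhole some state repeats within the first 6 steps — that repeat gives the pumpable loop.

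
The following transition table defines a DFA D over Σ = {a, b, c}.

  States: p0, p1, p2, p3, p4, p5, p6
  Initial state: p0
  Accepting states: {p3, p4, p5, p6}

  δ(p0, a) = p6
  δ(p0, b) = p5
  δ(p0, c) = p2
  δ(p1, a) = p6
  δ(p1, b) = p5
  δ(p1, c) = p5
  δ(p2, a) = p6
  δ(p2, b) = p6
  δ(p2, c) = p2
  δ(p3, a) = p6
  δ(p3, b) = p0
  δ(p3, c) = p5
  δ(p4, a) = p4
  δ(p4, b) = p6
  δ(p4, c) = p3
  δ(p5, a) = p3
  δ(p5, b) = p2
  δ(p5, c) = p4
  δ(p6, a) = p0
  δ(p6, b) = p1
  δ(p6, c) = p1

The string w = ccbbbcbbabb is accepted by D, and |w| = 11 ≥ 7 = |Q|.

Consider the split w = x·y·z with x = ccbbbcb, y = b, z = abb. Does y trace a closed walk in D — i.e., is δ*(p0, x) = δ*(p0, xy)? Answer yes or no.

Run of D on the first 8 characters of w = c c b b b c b b:
  step 0: p0  (start)
  step 1: p2  (read c: p0→p2)
  step 2: p2  (read c: p2→p2)
  step 3: p6  (read b: p2→p6)
  step 4: p1  (read b: p6→p1)
  step 5: p5  (read b: p1→p5)
  step 6: p4  (read c: p5→p4)
  step 7: p6  (read b: p4→p6)
  step 8: p1  (read b: p6→p1)

After x (step 7): p6. After xy (step 8): p1.
They differ (p6 ≠ p1), so y is not a cycle from the state after x; this split is not the one the pumping-lemma construction produces, and pumping y need not keep the string in L(D).

no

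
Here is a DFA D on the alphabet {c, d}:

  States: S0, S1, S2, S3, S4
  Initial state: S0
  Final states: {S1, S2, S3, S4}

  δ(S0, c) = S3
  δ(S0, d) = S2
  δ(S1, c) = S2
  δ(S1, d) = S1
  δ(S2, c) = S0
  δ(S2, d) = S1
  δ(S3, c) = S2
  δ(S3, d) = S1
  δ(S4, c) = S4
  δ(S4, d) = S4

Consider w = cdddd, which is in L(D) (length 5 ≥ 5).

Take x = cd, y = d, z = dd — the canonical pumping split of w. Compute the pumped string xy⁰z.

xy⁰z = xz = cd·dd = cddd.
Reading y = d takes D from S1 back to S1, so after x the machine is still in S1, and z then leads to the accepting state S1. Hence cddd ∈ L(D).

cddd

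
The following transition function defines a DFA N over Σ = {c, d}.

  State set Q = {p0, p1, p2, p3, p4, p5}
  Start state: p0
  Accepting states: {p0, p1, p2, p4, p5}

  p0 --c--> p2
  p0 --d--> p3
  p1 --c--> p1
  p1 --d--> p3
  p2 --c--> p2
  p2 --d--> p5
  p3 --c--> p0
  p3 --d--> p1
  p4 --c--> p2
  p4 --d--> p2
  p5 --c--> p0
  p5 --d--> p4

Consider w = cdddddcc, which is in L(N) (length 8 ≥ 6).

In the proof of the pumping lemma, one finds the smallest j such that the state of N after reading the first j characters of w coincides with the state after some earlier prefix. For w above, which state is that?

p2

State sequence: p0 -c-> p2 -d-> p5 -d-> p4 -d-> p2 -d-> p5 -d-> p4 -c-> p2 -c-> p2
First repeat at step 4: p2 was already visited.

The earliest repeat is at step j = 4: N is in p2, which it already visited at step i = 1.
Pumping length from the standard proof: p = 6 (the number of states). The repeated state found above gives |xy| = j ≤ 6 and |y| = j − i ≥ 1.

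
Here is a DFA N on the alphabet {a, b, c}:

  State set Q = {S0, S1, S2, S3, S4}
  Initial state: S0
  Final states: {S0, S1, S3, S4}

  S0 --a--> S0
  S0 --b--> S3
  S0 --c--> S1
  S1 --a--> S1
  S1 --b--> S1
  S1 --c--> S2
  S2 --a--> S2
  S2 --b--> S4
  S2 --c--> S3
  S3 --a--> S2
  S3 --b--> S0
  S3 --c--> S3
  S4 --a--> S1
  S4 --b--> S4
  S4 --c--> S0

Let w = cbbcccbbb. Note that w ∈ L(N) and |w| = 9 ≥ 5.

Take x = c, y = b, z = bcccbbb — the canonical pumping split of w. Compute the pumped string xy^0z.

cbcccbbb

xy⁰z = xz = c·bcccbbb = cbcccbbb.
Reading y = b takes N from S1 back to S1, so after x the machine is still in S1, and z then leads to the accepting state S0. Hence cbcccbbb ∈ L(N).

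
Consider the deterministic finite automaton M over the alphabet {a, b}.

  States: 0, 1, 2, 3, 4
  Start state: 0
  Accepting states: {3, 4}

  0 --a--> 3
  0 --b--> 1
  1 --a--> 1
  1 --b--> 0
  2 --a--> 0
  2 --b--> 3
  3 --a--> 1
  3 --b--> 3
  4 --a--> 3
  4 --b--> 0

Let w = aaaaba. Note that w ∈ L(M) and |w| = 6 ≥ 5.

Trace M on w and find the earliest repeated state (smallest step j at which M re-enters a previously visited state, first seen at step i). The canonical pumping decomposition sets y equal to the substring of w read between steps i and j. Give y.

Run of M on w = a a a a b a:
  step 0: 0  (start)
  step 1: 3  (read a: 0→3)
  step 2: 1  (read a: 3→1)
  step 3: 1  (read a: 1→1)   ← first repeat (1 seen earlier)
  step 4: 1  (read a: 1→1)
  step 5: 0  (read b: 1→0)
  step 6: 3  (read a: 0→3)

So i = 2, j = 3, giving x = w[0:2] = aa, y = w[2:3] = a, z = w[3:6] = aba.
Check: |xy| = 3 ≤ 5 and |y| = 1 ≥ 1. Reading y takes M from 1 back to 1, so every xyⁱz is accepted.

a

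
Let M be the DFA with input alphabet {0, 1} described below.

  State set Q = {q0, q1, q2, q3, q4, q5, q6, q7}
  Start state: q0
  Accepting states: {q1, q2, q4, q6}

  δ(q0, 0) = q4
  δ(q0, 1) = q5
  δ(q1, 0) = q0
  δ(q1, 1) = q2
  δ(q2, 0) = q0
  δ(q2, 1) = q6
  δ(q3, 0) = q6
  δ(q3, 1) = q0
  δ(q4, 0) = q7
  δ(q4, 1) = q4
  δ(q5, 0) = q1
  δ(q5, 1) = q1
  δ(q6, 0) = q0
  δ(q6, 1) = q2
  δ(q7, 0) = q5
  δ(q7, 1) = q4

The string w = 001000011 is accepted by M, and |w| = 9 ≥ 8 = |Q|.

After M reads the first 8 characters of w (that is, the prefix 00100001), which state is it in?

q5

Run of M on the first 8 characters of w = 0 0 1 0 0 0 0 1:
  step 0: q0  (start)
  step 1: q4  (read 0: q0→q4)
  step 2: q7  (read 0: q4→q7)
  step 3: q4  (read 1: q7→q4)
  step 4: q7  (read 0: q4→q7)
  step 5: q5  (read 0: q7→q5)
  step 6: q1  (read 0: q5→q1)
  step 7: q0  (read 0: q1→q0)
  step 8: q5  (read 1: q0→q5)

After reading 8 characters, M is in state q5.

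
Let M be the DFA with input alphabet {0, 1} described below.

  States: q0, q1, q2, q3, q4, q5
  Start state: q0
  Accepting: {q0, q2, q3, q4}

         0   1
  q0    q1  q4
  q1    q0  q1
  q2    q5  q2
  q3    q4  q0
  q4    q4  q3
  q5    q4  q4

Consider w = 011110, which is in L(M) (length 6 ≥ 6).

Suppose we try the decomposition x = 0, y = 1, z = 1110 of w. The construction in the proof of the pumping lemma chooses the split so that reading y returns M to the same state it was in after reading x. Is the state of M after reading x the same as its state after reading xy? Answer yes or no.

State sequence: q0 -0-> q1 -1-> q1

After x (step 1): q1. After xy (step 2): q1.
They match, so y = 1 drives M around a cycle from q1 back to itself; pumping y any number of times keeps M in q1 before reading z, and xyⁱz ∈ L(M) for every i ≥ 0.

yes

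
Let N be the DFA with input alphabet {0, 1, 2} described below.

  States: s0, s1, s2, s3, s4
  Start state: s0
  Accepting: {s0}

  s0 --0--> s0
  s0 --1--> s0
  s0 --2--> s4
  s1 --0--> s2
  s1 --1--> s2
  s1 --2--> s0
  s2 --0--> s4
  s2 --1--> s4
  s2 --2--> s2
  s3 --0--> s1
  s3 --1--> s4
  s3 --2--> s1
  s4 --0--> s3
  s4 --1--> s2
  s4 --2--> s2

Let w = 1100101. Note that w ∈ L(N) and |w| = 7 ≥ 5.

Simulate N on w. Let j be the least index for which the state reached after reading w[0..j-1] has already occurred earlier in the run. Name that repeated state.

State sequence: s0 -1-> s0 -1-> s0 -0-> s0 -0-> s0 -1-> s0 -0-> s0 -1-> s0
First repeat at step 1: s0 was already visited.

The earliest repeat is at step j = 1: N is in s0, which it already visited at step i = 0.

s0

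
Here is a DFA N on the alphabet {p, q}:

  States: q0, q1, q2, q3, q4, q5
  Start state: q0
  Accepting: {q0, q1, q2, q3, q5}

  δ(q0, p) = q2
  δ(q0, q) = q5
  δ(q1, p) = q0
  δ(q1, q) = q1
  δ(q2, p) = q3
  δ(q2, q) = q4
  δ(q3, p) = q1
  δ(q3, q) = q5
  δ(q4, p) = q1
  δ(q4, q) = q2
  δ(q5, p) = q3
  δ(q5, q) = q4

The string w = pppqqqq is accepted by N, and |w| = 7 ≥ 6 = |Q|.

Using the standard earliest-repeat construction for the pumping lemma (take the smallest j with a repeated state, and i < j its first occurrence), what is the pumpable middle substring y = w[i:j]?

q

State sequence: q0 -p-> q2 -p-> q3 -p-> q1 -q-> q1 -q-> q1 -q-> q1 -q-> q1
First repeat at step 4: q1 was already visited.

So i = 3, j = 4, giving x = w[0:3] = ppp, y = w[3:4] = q, z = w[4:7] = qqq.
Check: |xy| = 4 ≤ 6 and |y| = 1 ≥ 1. Reading y takes N from q1 back to q1, so every xyⁱz is accepted.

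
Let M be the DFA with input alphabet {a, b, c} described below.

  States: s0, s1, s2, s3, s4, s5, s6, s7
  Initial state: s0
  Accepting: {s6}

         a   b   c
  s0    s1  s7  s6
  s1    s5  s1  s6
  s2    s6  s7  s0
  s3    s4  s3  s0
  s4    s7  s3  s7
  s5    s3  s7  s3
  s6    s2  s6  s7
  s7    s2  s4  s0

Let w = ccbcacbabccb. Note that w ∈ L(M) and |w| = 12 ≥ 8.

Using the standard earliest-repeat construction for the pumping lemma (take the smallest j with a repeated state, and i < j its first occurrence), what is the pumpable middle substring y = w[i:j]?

bc

Run of M on w = c c b c a c b a b c c b:
  step 0: s0  (start)
  step 1: s6  (read c: s0→s6)
  step 2: s7  (read c: s6→s7)
  step 3: s4  (read b: s7→s4)
  step 4: s7  (read c: s4→s7)   ← first repeat (s7 seen earlier)
  step 5: s2  (read a: s7→s2)
  step 6: s0  (read c: s2→s0)
  step 7: s7  (read b: s0→s7)
  step 8: s2  (read a: s7→s2)
  step 9: s7  (read b: s2→s7)
  step 10: s0  (read c: s7→s0)
  step 11: s6  (read c: s0→s6)
  step 12: s6  (read b: s6→s6)

So i = 2, j = 4, giving x = w[0:2] = cc, y = w[2:4] = bc, z = w[4:12] = acbabccb.
Check: |xy| = 4 ≤ 8 and |y| = 2 ≥ 1. Reading y takes M from s7 back to s7, so every xyⁱz is accepted.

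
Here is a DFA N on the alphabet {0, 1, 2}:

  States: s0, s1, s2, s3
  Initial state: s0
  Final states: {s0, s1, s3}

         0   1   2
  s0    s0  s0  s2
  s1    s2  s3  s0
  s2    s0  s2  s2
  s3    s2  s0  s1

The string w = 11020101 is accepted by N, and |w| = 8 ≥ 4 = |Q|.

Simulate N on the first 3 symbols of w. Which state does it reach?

s0

Run of N on the first 3 characters of w = 1 1 0:
  step 0: s0  (start)
  step 1: s0  (read 1: s0→s0)
  step 2: s0  (read 1: s0→s0)
  step 3: s0  (read 0: s0→s0)

After reading 3 characters, N is in state s0.
(This kind of state-tracing is the core of the pumping-lemma construction: with 4 states, pigeonhole forces a repeat within the first 4 steps.)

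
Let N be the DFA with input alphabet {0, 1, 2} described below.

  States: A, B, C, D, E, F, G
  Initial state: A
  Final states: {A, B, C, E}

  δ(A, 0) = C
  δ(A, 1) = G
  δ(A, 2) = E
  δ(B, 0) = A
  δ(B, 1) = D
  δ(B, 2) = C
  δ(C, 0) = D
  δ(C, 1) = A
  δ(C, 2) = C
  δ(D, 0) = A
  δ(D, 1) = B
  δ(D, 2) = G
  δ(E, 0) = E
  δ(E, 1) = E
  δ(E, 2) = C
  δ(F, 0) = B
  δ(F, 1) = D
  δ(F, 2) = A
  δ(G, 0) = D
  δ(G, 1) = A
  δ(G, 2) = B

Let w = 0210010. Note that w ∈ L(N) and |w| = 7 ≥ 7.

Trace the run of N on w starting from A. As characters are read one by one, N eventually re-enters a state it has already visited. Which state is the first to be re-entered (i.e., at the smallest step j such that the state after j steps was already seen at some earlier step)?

Run of N on w = 0 2 1 0 0 1 0:
  step 0: A  (start)
  step 1: C  (read 0: A→C)
  step 2: C  (read 2: C→C)   ← first repeat (C seen earlier)
  step 3: A  (read 1: C→A)
  step 4: C  (read 0: A→C)
  step 5: D  (read 0: C→D)
  step 6: B  (read 1: D→B)
  step 7: A  (read 0: B→A)

The earliest repeat is at step j = 2: N is in C, which it already visited at step i = 1.
The DFA has 7 states, so the proof of the pumping lemma guarantees a repeated state among the first 7+1 visited; the segment between the two visits is the pumpable y.

C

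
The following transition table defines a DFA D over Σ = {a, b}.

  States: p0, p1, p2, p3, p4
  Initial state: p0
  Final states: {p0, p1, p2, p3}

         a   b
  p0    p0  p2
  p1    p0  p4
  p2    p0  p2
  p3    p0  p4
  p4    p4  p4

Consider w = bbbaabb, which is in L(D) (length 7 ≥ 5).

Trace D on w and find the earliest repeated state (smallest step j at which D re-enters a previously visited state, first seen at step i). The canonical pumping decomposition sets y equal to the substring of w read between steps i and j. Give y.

State sequence: p0 -b-> p2 -b-> p2 -b-> p2 -a-> p0 -a-> p0 -b-> p2 -b-> p2
First repeat at step 2: p2 was already visited.

So i = 1, j = 2, giving x = w[0:1] = b, y = w[1:2] = b, z = w[2:7] = baabb.
Check: |xy| = 2 ≤ 5 and |y| = 1 ≥ 1. Reading y takes D from p2 back to p2, so every xyⁱz is accepted.

b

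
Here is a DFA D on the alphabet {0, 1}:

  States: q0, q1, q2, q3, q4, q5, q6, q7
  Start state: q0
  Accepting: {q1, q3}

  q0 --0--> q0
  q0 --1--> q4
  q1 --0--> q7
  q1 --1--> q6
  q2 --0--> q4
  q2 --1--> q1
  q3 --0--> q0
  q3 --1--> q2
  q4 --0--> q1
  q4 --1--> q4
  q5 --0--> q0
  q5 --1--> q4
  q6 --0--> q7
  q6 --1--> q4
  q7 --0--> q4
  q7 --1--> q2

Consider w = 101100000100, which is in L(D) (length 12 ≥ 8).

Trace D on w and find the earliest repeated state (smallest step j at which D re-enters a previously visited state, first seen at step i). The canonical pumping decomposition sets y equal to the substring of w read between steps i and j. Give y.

State sequence: q0 -1-> q4 -0-> q1 -1-> q6 -1-> q4 -0-> q1 -0-> q7 -0-> q4 -0-> q1 -0-> q7 -1-> q2 -0-> q4 -0-> q1
First repeat at step 4: q4 was already visited.

So i = 1, j = 4, giving x = w[0:1] = 1, y = w[1:4] = 011, z = w[4:12] = 00000100.
Check: |xy| = 4 ≤ 8 and |y| = 3 ≥ 1. Reading y takes D from q4 back to q4, so every xyⁱz is accepted.

011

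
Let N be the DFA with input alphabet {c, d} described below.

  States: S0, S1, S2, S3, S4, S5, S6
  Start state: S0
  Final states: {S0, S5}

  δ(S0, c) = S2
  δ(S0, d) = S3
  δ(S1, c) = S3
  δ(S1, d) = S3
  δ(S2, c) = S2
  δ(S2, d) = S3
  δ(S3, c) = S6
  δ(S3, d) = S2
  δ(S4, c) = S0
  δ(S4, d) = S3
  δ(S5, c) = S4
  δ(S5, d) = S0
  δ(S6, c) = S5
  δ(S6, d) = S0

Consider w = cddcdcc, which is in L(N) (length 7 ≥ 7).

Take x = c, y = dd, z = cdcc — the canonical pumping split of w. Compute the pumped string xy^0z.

xy⁰z = xz = c·cdcc = ccdcc.
Reading y = dd takes N from S2 back to S2, so after x the machine is still in S2, and z then leads to the accepting state S5. Hence ccdcc ∈ L(N).

ccdcc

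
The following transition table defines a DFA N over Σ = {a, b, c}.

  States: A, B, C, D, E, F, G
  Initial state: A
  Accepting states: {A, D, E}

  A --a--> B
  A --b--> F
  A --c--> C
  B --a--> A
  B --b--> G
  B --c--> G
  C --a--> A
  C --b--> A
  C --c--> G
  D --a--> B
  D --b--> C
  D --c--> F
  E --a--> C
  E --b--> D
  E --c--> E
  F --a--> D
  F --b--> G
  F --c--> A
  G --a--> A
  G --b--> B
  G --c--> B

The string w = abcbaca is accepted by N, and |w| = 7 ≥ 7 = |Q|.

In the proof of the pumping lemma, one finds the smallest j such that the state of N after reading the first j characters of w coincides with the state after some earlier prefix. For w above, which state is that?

Run of N on w = a b c b a c a:
  step 0: A  (start)
  step 1: B  (read a: A→B)
  step 2: G  (read b: B→G)
  step 3: B  (read c: G→B)   ← first repeat (B seen earlier)
  step 4: G  (read b: B→G)
  step 5: A  (read a: G→A)
  step 6: C  (read c: A→C)
  step 7: A  (read a: C→A)

The earliest repeat is at step j = 3: N is in B, which it already visited at step i = 1.
With |Q| = 7, pigeonhole forces a state repeat no later than step 7; the substring read between the first and second visits to that state can be pumped.

B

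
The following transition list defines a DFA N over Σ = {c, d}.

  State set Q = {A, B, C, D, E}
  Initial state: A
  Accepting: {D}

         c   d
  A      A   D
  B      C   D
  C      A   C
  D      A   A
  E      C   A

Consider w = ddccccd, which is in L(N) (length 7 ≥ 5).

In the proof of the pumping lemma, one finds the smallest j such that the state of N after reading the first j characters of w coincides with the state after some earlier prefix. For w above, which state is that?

A

Run of N on w = d d c c c c d:
  step 0: A  (start)
  step 1: D  (read d: A→D)
  step 2: A  (read d: D→A)   ← first repeat (A seen earlier)
  step 3: A  (read c: A→A)
  step 4: A  (read c: A→A)
  step 5: A  (read c: A→A)
  step 6: A  (read c: A→A)
  step 7: D  (read d: A→D)

The earliest repeat is at step j = 2: N is in A, which it already visited at step i = 0.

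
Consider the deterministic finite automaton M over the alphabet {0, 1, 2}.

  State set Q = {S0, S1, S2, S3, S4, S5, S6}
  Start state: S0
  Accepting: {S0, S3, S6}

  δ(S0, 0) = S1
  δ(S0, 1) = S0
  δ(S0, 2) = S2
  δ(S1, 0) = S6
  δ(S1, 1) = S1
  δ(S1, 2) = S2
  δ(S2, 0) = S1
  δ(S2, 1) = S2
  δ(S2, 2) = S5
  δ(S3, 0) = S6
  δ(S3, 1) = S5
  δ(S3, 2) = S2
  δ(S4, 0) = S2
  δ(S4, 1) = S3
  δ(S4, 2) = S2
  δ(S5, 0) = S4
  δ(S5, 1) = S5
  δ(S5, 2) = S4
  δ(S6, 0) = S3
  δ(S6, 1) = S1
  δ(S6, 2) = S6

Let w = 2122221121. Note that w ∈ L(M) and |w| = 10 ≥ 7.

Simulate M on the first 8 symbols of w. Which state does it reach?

S5

State sequence: S0 -2-> S2 -1-> S2 -2-> S5 -2-> S4 -2-> S2 -2-> S5 -1-> S5 -1-> S5

After reading 8 characters, M is in state S5.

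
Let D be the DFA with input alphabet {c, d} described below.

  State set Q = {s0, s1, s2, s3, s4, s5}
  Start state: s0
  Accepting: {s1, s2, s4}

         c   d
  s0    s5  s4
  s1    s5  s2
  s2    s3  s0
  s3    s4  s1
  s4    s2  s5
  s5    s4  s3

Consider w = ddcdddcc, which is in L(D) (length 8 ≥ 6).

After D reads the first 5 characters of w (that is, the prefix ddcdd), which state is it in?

s3

Run of D on the first 5 characters of w = d d c d d:
  step 0: s0  (start)
  step 1: s4  (read d: s0→s4)
  step 2: s5  (read d: s4→s5)
  step 3: s4  (read c: s5→s4)
  step 4: s5  (read d: s4→s5)
  step 5: s3  (read d: s5→s3)

After reading 5 characters, D is in state s3.
(This kind of state-tracing is the core of the pumping-lemma construction: with 6 states, pigeonhole forces a repeat within the first 6 steps.)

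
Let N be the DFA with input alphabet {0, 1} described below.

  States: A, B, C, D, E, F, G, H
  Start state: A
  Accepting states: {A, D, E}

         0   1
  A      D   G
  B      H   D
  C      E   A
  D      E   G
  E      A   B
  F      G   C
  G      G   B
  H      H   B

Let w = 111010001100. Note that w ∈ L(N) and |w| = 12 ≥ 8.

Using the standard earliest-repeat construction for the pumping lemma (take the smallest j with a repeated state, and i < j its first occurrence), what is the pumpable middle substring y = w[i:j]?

101

Run of N on w = 1 1 1 0 1 0 0 0 1 1 0 0:
  step 0: A  (start)
  step 1: G  (read 1: A→G)
  step 2: B  (read 1: G→B)
  step 3: D  (read 1: B→D)
  step 4: E  (read 0: D→E)
  step 5: B  (read 1: E→B)   ← first repeat (B seen earlier)
  step 6: H  (read 0: B→H)
  step 7: H  (read 0: H→H)
  step 8: H  (read 0: H→H)
  step 9: B  (read 1: H→B)
  step 10: D  (read 1: B→D)
  step 11: E  (read 0: D→E)
  step 12: A  (read 0: E→A)

So i = 2, j = 5, giving x = w[0:2] = 11, y = w[2:5] = 101, z = w[5:12] = 0001100.
Check: |xy| = 5 ≤ 8 and |y| = 3 ≥ 1. Reading y takes N from B back to B, so every xyⁱz is accepted.
Since N has 8 states, any run of length ≥ 8 visits 8+1 states, so by pigeonhole some state repeats within the first 8 steps — that repeat gives the pumpable loop.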